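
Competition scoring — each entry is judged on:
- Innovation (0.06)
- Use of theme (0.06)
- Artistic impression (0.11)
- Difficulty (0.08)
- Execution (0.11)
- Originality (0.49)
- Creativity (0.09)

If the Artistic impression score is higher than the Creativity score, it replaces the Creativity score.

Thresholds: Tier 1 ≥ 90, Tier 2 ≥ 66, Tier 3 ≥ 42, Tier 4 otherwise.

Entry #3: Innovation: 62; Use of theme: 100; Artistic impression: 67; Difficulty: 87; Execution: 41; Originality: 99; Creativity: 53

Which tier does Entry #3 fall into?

Artistic impression (67) > Creativity (53), so Creativity counts as 67.
Weighted total:
  Innovation 62 × 0.06 = 3.72
  Use of theme 100 × 0.06 = 6
  Artistic impression 67 × 0.11 = 7.37
  Difficulty 87 × 0.08 = 6.96
  Execution 41 × 0.11 = 4.51
  Originality 99 × 0.49 = 48.51
  Creativity 67 × 0.09 = 6.03
Sum = 83.1
83.1 is ≥ 66 and < 90 → Tier 2

Tier 2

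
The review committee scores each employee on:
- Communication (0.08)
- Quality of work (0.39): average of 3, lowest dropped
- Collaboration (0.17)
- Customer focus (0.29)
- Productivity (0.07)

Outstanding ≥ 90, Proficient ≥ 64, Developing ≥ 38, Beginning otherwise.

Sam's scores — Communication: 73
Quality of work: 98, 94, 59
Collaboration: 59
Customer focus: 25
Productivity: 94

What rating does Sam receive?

Quality of work: drop 59 → average of remaining 2 = 192/2 = 96
Weighted total:
  Communication 73 × 0.08 = 5.84
  Quality of work 96 × 0.39 = 37.44
  Collaboration 59 × 0.17 = 10.03
  Customer focus 25 × 0.29 = 7.25
  Productivity 94 × 0.07 = 6.58
Sum = 67.14
67.14 is ≥ 64 and < 90 → Proficient

Proficient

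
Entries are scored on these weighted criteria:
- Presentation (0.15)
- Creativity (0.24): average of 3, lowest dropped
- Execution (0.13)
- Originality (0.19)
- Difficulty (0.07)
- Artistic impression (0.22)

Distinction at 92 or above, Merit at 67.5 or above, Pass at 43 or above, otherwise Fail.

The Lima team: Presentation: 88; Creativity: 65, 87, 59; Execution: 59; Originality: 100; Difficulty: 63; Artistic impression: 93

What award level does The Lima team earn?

Creativity: drop 59 → average of remaining 2 = 152/2 = 76
Weighted total:
  Presentation 88 × 0.15 = 13.2
  Creativity 76 × 0.24 = 18.24
  Execution 59 × 0.13 = 7.67
  Originality 100 × 0.19 = 19
  Difficulty 63 × 0.07 = 4.41
  Artistic impression 93 × 0.22 = 20.46
Sum = 82.98
82.98 is ≥ 67.5 and < 92 → Merit

Merit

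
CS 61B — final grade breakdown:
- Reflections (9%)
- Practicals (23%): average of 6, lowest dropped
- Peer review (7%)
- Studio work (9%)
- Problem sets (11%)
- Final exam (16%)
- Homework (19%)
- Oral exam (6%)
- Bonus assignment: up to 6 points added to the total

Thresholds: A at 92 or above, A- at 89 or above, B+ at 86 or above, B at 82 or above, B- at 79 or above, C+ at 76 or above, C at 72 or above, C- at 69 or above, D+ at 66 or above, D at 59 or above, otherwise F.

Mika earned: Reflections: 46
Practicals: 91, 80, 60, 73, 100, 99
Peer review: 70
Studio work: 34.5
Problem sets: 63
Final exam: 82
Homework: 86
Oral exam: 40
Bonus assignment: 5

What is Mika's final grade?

C+

Practicals: drop 60 → average of remaining 5 = 443/5 = 88.6
Weighted total:
  Reflections 46 × 0.09 = 4.14
  Practicals 88.6 × 0.23 = 20.378
  Peer review 70 × 0.07 = 4.9
  Studio work 34.5 × 0.09 = 3.105
  Problem sets 63 × 0.11 = 6.93
  Final exam 82 × 0.16 = 13.12
  Homework 86 × 0.19 = 16.34
  Oral exam 40 × 0.06 = 2.4
Sum = 71.313
Bonus assignment: 71.313 + 5 = 76.313
76.313 is ≥ 76 and < 79 → C+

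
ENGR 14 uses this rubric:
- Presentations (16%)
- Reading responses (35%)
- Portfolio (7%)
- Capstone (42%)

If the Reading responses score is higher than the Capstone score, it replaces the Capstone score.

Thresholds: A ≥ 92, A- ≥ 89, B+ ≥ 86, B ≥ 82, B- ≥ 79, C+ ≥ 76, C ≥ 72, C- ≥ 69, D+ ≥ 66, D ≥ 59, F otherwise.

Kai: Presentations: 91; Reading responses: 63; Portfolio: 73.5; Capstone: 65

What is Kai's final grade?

C-

Reading responses (63) ≤ Capstone (65), so Capstone stays at 65.
Weighted total:
  Presentations 91 × 0.16 = 14.56
  Reading responses 63 × 0.35 = 22.05
  Portfolio 73.5 × 0.07 = 5.145
  Capstone 65 × 0.42 = 27.3
Sum = 69.055
69.055 is ≥ 69 and < 72 → C-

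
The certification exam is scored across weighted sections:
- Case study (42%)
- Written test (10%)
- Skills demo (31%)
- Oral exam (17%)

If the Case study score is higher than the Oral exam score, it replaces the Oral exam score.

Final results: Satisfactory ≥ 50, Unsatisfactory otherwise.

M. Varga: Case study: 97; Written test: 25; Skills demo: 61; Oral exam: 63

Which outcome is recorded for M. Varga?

Satisfactory

Case study (97) > Oral exam (63), so Oral exam counts as 97.
Weighted total:
  Case study 97 × 0.42 = 40.74
  Written test 25 × 0.1 = 2.5
  Skills demo 61 × 0.31 = 18.91
  Oral exam 97 × 0.17 = 16.49
Sum = 78.64
78.64 ≥ 50 → Satisfactory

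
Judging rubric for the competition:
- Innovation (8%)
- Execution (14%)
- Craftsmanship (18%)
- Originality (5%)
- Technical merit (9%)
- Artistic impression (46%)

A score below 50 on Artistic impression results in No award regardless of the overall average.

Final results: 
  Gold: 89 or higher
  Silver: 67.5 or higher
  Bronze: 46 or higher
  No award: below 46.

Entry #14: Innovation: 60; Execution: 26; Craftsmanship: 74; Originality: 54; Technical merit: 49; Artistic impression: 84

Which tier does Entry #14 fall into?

Artistic impression score 84 ≥ 50: minimum met.
Weighted total:
  Innovation 60 × 0.08 = 4.8
  Execution 26 × 0.14 = 3.64
  Craftsmanship 74 × 0.18 = 13.32
  Originality 54 × 0.05 = 2.7
  Technical merit 49 × 0.09 = 4.41
  Artistic impression 84 × 0.46 = 38.64
Sum = 67.51
67.51 is ≥ 67.5 and < 89 → Silver

Silver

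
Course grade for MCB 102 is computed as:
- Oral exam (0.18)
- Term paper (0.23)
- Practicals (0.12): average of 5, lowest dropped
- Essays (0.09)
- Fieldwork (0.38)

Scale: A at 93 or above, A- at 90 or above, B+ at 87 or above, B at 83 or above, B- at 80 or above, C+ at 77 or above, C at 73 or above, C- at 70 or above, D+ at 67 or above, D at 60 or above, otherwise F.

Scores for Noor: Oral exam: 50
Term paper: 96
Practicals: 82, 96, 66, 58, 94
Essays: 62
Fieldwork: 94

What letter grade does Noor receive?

Practicals: drop 58 → average of remaining 4 = 338/4 = 84.5
Weighted total:
  Oral exam 50 × 0.18 = 9
  Term paper 96 × 0.23 = 22.08
  Practicals 84.5 × 0.12 = 10.14
  Essays 62 × 0.09 = 5.58
  Fieldwork 94 × 0.38 = 35.72
Sum = 82.52
82.52 is ≥ 80 and < 83 → B-

B-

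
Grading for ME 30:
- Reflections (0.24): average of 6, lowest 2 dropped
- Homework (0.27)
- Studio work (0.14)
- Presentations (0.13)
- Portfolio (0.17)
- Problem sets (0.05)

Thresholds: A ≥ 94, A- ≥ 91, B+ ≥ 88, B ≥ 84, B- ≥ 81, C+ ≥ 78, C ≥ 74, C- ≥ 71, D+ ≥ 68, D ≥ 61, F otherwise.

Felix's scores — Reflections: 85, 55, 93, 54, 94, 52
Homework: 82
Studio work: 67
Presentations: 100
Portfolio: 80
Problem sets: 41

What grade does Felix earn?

Reflections: drop 52, 54 → average of remaining 4 = 327/4 = 81.75
Weighted total:
  Reflections 81.75 × 0.24 = 19.62
  Homework 82 × 0.27 = 22.14
  Studio work 67 × 0.14 = 9.38
  Presentations 100 × 0.13 = 13
  Portfolio 80 × 0.17 = 13.6
  Problem sets 41 × 0.05 = 2.05
Sum = 79.79
79.79 is ≥ 78 and < 81 → C+

C+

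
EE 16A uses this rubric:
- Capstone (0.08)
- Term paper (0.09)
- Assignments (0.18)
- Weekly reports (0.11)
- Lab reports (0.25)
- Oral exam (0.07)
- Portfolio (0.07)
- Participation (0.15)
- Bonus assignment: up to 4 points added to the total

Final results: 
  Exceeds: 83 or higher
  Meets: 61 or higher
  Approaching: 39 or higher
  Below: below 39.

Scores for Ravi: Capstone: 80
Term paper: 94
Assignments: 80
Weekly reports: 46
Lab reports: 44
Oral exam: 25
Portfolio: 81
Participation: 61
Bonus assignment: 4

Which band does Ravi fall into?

Meets

Weighted total:
  Capstone 80 × 0.08 = 6.4
  Term paper 94 × 0.09 = 8.46
  Assignments 80 × 0.18 = 14.4
  Weekly reports 46 × 0.11 = 5.06
  Lab reports 44 × 0.25 = 11
  Oral exam 25 × 0.07 = 1.75
  Portfolio 81 × 0.07 = 5.67
  Participation 61 × 0.15 = 9.15
Sum = 61.89
Bonus assignment: 61.89 + 4 = 65.89
65.89 is ≥ 61 and < 83 → Meets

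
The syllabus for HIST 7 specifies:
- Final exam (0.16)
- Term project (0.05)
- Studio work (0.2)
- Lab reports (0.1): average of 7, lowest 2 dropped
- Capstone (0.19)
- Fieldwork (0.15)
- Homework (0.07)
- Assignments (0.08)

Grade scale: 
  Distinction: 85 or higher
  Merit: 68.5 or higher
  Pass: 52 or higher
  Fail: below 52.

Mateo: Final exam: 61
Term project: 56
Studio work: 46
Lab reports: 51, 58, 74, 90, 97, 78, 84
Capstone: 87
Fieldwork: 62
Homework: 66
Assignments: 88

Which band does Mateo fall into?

Pass

Lab reports: drop 51, 58 → average of remaining 5 = 423/5 = 84.6
Weighted total:
  Final exam 61 × 0.16 = 9.76
  Term project 56 × 0.05 = 2.8
  Studio work 46 × 0.2 = 9.2
  Lab reports 84.6 × 0.1 = 8.46
  Capstone 87 × 0.19 = 16.53
  Fieldwork 62 × 0.15 = 9.3
  Homework 66 × 0.07 = 4.62
  Assignments 88 × 0.08 = 7.04
Sum = 67.71
67.71 is ≥ 52 and < 68.5 → Pass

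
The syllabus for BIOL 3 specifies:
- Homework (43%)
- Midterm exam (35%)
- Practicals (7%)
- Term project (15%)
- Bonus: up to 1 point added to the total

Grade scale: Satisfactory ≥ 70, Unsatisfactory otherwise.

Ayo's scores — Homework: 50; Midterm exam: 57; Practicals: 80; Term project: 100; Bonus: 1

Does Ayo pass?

Weighted total:
  Homework 50 × 0.43 = 21.5
  Midterm exam 57 × 0.35 = 19.95
  Practicals 80 × 0.07 = 5.6
  Term project 100 × 0.15 = 15
Sum = 62.05
Bonus: 62.05 + 1 = 63.05
63.05 < 70 → Unsatisfactory

Unsatisfactory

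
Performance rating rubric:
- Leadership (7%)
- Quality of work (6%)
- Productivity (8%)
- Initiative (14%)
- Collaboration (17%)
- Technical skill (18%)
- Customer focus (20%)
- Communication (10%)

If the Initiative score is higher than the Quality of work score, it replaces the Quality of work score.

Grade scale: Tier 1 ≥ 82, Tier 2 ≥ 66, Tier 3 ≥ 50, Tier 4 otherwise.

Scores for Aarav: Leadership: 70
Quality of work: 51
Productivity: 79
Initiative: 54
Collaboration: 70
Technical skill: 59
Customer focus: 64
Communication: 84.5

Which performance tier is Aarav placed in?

Tier 3

Initiative (54) > Quality of work (51), so Quality of work counts as 54.
Weighted total:
  Leadership 70 × 0.07 = 4.9
  Quality of work 54 × 0.06 = 3.24
  Productivity 79 × 0.08 = 6.32
  Initiative 54 × 0.14 = 7.56
  Collaboration 70 × 0.17 = 11.9
  Technical skill 59 × 0.18 = 10.62
  Customer focus 64 × 0.2 = 12.8
  Communication 84.5 × 0.1 = 8.45
Sum = 65.79
65.79 is ≥ 50 and < 66 → Tier 3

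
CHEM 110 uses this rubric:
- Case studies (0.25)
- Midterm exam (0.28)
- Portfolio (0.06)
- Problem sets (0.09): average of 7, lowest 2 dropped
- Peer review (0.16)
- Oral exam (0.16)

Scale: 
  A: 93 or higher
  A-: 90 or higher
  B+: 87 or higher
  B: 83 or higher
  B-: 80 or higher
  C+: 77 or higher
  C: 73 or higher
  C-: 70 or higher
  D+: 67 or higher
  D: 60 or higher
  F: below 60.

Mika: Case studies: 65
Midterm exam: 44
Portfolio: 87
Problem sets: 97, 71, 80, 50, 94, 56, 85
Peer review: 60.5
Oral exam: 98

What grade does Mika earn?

Problem sets: drop 50, 56 → average of remaining 5 = 427/5 = 85.4
Weighted total:
  Case studies 65 × 0.25 = 16.25
  Midterm exam 44 × 0.28 = 12.32
  Portfolio 87 × 0.06 = 5.22
  Problem sets 85.4 × 0.09 = 7.686
  Peer review 60.5 × 0.16 = 9.68
  Oral exam 98 × 0.16 = 15.68
Sum = 66.836
66.836 is ≥ 60 and < 67 → D

D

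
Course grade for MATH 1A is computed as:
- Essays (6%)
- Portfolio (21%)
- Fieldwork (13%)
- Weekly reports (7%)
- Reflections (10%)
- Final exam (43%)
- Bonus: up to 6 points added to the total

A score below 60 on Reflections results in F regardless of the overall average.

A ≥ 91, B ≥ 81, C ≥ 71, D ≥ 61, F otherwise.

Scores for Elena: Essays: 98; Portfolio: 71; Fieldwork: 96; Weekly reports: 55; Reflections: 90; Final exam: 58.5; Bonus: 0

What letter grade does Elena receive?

C

Reflections score 90 ≥ 60: minimum met.
Weighted total:
  Essays 98 × 0.06 = 5.88
  Portfolio 71 × 0.21 = 14.91
  Fieldwork 96 × 0.13 = 12.48
  Weekly reports 55 × 0.07 = 3.85
  Reflections 90 × 0.1 = 9
  Final exam 58.5 × 0.43 = 25.155
Sum = 71.275
Bonus: 71.275 + 0 = 71.275
71.275 is ≥ 71 and < 81 → C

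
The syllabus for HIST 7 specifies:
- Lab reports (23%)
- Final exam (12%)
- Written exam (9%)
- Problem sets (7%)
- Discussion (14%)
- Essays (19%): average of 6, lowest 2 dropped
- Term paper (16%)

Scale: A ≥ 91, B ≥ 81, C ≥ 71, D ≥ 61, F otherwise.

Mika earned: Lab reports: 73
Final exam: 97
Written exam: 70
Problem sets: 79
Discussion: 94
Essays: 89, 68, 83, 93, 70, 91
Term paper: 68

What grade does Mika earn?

Essays: drop 68, 70 → average of remaining 4 = 356/4 = 89
Weighted total:
  Lab reports 73 × 0.23 = 16.79
  Final exam 97 × 0.12 = 11.64
  Written exam 70 × 0.09 = 6.3
  Problem sets 79 × 0.07 = 5.53
  Discussion 94 × 0.14 = 13.16
  Essays 89 × 0.19 = 16.91
  Term paper 68 × 0.16 = 10.88
Sum = 81.21
81.21 is ≥ 81 and < 91 → B

B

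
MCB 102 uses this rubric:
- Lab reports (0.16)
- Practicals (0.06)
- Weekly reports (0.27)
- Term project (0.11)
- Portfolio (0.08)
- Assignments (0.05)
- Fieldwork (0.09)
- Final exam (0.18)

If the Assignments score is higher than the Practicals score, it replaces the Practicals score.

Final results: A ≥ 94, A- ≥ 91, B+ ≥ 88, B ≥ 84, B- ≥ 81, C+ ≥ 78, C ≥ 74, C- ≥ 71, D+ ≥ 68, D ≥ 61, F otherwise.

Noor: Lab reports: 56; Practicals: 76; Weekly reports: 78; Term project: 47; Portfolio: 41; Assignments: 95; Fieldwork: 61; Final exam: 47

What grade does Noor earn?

Assignments (95) > Practicals (76), so Practicals counts as 95.
Weighted total:
  Lab reports 56 × 0.16 = 8.96
  Practicals 95 × 0.06 = 5.7
  Weekly reports 78 × 0.27 = 21.06
  Term project 47 × 0.11 = 5.17
  Portfolio 41 × 0.08 = 3.28
  Assignments 95 × 0.05 = 4.75
  Fieldwork 61 × 0.09 = 5.49
  Final exam 47 × 0.18 = 8.46
Sum = 62.87
62.87 is ≥ 61 and < 68 → D

D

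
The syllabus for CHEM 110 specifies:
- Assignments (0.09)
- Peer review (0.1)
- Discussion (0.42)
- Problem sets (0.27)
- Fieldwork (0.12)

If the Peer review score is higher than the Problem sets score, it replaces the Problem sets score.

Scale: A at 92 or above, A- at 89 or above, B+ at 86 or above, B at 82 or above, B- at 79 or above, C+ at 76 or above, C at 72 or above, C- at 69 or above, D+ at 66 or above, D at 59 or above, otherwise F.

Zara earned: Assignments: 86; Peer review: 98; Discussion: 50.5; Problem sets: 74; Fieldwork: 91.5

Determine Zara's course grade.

C+

Peer review (98) > Problem sets (74), so Problem sets counts as 98.
Weighted total:
  Assignments 86 × 0.09 = 7.74
  Peer review 98 × 0.1 = 9.8
  Discussion 50.5 × 0.42 = 21.21
  Problem sets 98 × 0.27 = 26.46
  Fieldwork 91.5 × 0.12 = 10.98
Sum = 76.19
76.19 is ≥ 76 and < 79 → C+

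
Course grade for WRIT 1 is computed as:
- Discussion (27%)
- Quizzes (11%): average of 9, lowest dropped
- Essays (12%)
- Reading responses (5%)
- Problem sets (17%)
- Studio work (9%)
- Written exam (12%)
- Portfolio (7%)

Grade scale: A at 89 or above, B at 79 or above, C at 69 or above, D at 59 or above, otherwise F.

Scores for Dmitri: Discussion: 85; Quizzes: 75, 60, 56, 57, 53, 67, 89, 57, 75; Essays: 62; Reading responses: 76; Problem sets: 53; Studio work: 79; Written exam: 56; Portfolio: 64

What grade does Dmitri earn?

Quizzes: drop 53 → average of remaining 8 = 536/8 = 67
Weighted total:
  Discussion 85 × 0.27 = 22.95
  Quizzes 67 × 0.11 = 7.37
  Essays 62 × 0.12 = 7.44
  Reading responses 76 × 0.05 = 3.8
  Problem sets 53 × 0.17 = 9.01
  Studio work 79 × 0.09 = 7.11
  Written exam 56 × 0.12 = 6.72
  Portfolio 64 × 0.07 = 4.48
Sum = 68.88
68.88 is ≥ 59 and < 69 → D

D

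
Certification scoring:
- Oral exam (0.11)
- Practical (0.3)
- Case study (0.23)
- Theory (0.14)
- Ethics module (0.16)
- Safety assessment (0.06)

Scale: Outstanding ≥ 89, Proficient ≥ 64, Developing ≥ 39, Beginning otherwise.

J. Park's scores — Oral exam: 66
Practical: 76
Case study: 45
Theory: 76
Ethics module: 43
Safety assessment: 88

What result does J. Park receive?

Developing

Weighted total:
  Oral exam 66 × 0.11 = 7.26
  Practical 76 × 0.3 = 22.8
  Case study 45 × 0.23 = 10.35
  Theory 76 × 0.14 = 10.64
  Ethics module 43 × 0.16 = 6.88
  Safety assessment 88 × 0.06 = 5.28
Sum = 63.21
63.21 is ≥ 39 and < 64 → Developing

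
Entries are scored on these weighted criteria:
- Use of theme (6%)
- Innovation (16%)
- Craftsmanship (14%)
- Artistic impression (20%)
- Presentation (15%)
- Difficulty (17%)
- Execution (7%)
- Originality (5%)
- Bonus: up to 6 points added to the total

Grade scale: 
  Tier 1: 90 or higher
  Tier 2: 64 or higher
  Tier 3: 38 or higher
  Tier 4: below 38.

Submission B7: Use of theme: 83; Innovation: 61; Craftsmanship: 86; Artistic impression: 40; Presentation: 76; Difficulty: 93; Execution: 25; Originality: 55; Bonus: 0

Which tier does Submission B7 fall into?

Weighted total:
  Use of theme 83 × 0.06 = 4.98
  Innovation 61 × 0.16 = 9.76
  Craftsmanship 86 × 0.14 = 12.04
  Artistic impression 40 × 0.2 = 8
  Presentation 76 × 0.15 = 11.4
  Difficulty 93 × 0.17 = 15.81
  Execution 25 × 0.07 = 1.75
  Originality 55 × 0.05 = 2.75
Sum = 66.49
Bonus: 66.49 + 0 = 66.49
66.49 is ≥ 64 and < 90 → Tier 2

Tier 2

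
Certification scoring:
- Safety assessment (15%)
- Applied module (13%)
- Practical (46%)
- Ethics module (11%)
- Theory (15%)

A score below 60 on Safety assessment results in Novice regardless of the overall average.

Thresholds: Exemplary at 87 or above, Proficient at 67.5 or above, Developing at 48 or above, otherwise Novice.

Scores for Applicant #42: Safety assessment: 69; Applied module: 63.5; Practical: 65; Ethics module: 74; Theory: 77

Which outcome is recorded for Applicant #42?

Proficient

Safety assessment score 69 ≥ 60: minimum met.
Weighted total:
  Safety assessment 69 × 0.15 = 10.35
  Applied module 63.5 × 0.13 = 8.255
  Practical 65 × 0.46 = 29.9
  Ethics module 74 × 0.11 = 8.14
  Theory 77 × 0.15 = 11.55
Sum = 68.195
68.195 is ≥ 67.5 and < 87 → Proficient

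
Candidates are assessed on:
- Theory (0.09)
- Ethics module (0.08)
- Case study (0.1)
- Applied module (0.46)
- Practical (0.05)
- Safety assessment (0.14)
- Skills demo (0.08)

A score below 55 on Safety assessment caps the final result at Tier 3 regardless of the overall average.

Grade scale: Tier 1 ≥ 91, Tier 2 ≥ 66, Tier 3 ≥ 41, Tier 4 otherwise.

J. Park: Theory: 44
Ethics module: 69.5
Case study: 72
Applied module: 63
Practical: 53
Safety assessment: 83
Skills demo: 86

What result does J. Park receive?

Tier 2

Safety assessment score 83 ≥ 55: minimum met.
Weighted total:
  Theory 44 × 0.09 = 3.96
  Ethics module 69.5 × 0.08 = 5.56
  Case study 72 × 0.1 = 7.2
  Applied module 63 × 0.46 = 28.98
  Practical 53 × 0.05 = 2.65
  Safety assessment 83 × 0.14 = 11.62
  Skills demo 86 × 0.08 = 6.88
Sum = 66.85
66.85 is ≥ 66 and < 91 → Tier 2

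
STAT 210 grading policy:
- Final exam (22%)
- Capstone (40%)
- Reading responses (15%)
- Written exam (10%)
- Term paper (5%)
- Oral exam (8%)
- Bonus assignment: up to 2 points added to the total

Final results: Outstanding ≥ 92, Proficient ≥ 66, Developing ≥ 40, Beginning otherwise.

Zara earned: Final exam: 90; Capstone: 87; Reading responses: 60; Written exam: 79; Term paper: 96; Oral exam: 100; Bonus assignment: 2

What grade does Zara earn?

Weighted total:
  Final exam 90 × 0.22 = 19.8
  Capstone 87 × 0.4 = 34.8
  Reading responses 60 × 0.15 = 9
  Written exam 79 × 0.1 = 7.9
  Term paper 96 × 0.05 = 4.8
  Oral exam 100 × 0.08 = 8
Sum = 84.3
Bonus assignment: 84.3 + 2 = 86.3
86.3 is ≥ 66 and < 92 → Proficient

Proficient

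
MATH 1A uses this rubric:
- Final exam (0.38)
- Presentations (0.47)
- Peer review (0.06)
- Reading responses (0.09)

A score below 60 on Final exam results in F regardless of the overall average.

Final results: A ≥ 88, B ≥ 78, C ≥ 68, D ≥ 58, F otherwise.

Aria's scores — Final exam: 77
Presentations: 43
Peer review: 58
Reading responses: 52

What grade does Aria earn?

Final exam score 77 ≥ 60: minimum met.
Weighted total:
  Final exam 77 × 0.38 = 29.26
  Presentations 43 × 0.47 = 20.21
  Peer review 58 × 0.06 = 3.48
  Reading responses 52 × 0.09 = 4.68
Sum = 57.63
57.63 < 58 → F

F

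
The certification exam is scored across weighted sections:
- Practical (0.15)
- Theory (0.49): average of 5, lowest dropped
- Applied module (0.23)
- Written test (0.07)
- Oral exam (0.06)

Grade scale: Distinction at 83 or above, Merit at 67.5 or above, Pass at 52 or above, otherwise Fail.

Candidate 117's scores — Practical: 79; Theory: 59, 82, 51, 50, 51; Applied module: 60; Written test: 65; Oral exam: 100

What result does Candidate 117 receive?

Theory: drop 50 → average of remaining 4 = 243/4 = 60.75
Weighted total:
  Practical 79 × 0.15 = 11.85
  Theory 60.75 × 0.49 = 29.7675
  Applied module 60 × 0.23 = 13.8
  Written test 65 × 0.07 = 4.55
  Oral exam 100 × 0.06 = 6
Sum = 65.9675
65.9675 is ≥ 52 and < 67.5 → Pass

Pass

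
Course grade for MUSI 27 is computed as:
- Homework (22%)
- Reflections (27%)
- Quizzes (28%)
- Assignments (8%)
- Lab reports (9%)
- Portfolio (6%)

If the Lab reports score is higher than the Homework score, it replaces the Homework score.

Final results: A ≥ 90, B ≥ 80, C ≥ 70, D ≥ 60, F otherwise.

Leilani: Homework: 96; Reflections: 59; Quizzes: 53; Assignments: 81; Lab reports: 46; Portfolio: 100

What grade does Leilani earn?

Lab reports (46) ≤ Homework (96), so Homework stays at 96.
Weighted total:
  Homework 96 × 0.22 = 21.12
  Reflections 59 × 0.27 = 15.93
  Quizzes 53 × 0.28 = 14.84
  Assignments 81 × 0.08 = 6.48
  Lab reports 46 × 0.09 = 4.14
  Portfolio 100 × 0.06 = 6
Sum = 68.51
68.51 is ≥ 60 and < 70 → D

D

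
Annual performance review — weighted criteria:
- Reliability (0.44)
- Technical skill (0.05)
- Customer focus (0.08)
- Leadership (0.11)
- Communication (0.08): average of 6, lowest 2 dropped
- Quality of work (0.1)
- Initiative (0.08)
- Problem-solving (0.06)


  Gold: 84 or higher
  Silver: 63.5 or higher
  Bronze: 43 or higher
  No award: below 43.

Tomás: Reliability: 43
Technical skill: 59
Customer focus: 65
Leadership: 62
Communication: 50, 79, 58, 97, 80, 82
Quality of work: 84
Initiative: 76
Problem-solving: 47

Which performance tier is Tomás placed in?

Bronze

Communication: drop 50, 58 → average of remaining 4 = 338/4 = 84.5
Weighted total:
  Reliability 43 × 0.44 = 18.92
  Technical skill 59 × 0.05 = 2.95
  Customer focus 65 × 0.08 = 5.2
  Leadership 62 × 0.11 = 6.82
  Communication 84.5 × 0.08 = 6.76
  Quality of work 84 × 0.1 = 8.4
  Initiative 76 × 0.08 = 6.08
  Problem-solving 47 × 0.06 = 2.82
Sum = 57.95
57.95 is ≥ 43 and < 63.5 → Bronze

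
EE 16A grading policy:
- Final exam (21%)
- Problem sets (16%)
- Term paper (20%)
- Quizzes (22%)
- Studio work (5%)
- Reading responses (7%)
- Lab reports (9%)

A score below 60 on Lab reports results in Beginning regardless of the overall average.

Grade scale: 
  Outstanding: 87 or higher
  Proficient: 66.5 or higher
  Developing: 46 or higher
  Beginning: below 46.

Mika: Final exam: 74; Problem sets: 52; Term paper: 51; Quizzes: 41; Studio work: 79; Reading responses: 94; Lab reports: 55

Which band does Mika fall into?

Beginning

Lab reports score 55 < 60: minimum not met.
Weighted total:
  Final exam 74 × 0.21 = 15.54
  Problem sets 52 × 0.16 = 8.32
  Term paper 51 × 0.2 = 10.2
  Quizzes 41 × 0.22 = 9.02
  Studio work 79 × 0.05 = 3.95
  Reading responses 94 × 0.07 = 6.58
  Lab reports 55 × 0.09 = 4.95
Sum = 58.56
Because the Lab reports minimum was not met, the result is Beginning.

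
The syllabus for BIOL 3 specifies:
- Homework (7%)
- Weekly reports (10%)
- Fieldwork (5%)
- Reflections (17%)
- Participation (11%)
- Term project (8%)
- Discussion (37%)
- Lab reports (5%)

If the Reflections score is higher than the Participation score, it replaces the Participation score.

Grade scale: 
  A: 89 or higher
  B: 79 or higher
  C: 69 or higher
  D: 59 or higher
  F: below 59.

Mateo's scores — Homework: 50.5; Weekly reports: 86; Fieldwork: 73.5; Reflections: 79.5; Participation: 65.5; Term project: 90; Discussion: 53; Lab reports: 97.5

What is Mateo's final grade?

Reflections (79.5) > Participation (65.5), so Participation counts as 79.5.
Weighted total:
  Homework 50.5 × 0.07 = 3.535
  Weekly reports 86 × 0.1 = 8.6
  Fieldwork 73.5 × 0.05 = 3.675
  Reflections 79.5 × 0.17 = 13.515
  Participation 79.5 × 0.11 = 8.745
  Term project 90 × 0.08 = 7.2
  Discussion 53 × 0.37 = 19.61
  Lab reports 97.5 × 0.05 = 4.875
Sum = 69.755
69.755 is ≥ 69 and < 79 → C

C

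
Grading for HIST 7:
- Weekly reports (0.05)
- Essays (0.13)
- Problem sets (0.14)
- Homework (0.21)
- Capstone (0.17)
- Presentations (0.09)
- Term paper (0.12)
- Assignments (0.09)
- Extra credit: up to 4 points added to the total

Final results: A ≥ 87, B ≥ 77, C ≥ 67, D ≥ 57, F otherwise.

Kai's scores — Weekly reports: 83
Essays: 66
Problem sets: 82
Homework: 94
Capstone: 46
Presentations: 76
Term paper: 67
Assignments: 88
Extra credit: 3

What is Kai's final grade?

B

Weighted total:
  Weekly reports 83 × 0.05 = 4.15
  Essays 66 × 0.13 = 8.58
  Problem sets 82 × 0.14 = 11.48
  Homework 94 × 0.21 = 19.74
  Capstone 46 × 0.17 = 7.82
  Presentations 76 × 0.09 = 6.84
  Term paper 67 × 0.12 = 8.04
  Assignments 88 × 0.09 = 7.92
Sum = 74.57
Extra credit: 74.57 + 3 = 77.57
77.57 is ≥ 77 and < 87 → B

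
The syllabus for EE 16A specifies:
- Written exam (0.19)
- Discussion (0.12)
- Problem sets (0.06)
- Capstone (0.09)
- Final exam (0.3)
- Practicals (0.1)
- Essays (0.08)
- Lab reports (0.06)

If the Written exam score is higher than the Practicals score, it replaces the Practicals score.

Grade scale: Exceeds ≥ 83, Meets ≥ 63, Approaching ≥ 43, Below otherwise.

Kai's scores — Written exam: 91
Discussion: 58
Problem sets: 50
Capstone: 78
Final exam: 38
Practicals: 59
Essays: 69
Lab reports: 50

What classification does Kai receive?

Written exam (91) > Practicals (59), so Practicals counts as 91.
Weighted total:
  Written exam 91 × 0.19 = 17.29
  Discussion 58 × 0.12 = 6.96
  Problem sets 50 × 0.06 = 3
  Capstone 78 × 0.09 = 7.02
  Final exam 38 × 0.3 = 11.4
  Practicals 91 × 0.1 = 9.1
  Essays 69 × 0.08 = 5.52
  Lab reports 50 × 0.06 = 3
Sum = 63.29
63.29 is ≥ 63 and < 83 → Meets

Meets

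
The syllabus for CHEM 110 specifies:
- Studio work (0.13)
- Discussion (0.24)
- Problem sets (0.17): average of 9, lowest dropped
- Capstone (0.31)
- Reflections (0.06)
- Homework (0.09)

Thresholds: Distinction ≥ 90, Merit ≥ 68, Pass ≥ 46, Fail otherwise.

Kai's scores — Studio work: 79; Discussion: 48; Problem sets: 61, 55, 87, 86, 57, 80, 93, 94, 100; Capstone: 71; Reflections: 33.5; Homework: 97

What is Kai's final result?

Problem sets: drop 55 → average of remaining 8 = 658/8 = 82.25
Weighted total:
  Studio work 79 × 0.13 = 10.27
  Discussion 48 × 0.24 = 11.52
  Problem sets 82.25 × 0.17 = 13.9825
  Capstone 71 × 0.31 = 22.01
  Reflections 33.5 × 0.06 = 2.01
  Homework 97 × 0.09 = 8.73
Sum = 68.5225
68.5225 is ≥ 68 and < 90 → Merit

Merit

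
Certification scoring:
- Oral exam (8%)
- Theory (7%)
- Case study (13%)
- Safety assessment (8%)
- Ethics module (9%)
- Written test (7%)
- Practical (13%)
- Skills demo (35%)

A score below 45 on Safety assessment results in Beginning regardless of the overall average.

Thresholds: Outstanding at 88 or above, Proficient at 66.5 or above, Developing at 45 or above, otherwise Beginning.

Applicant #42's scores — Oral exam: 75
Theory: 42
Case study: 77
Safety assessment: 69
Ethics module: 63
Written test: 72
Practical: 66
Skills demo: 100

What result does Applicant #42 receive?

Safety assessment score 69 ≥ 45: minimum met.
Weighted total:
  Oral exam 75 × 0.08 = 6
  Theory 42 × 0.07 = 2.94
  Case study 77 × 0.13 = 10.01
  Safety assessment 69 × 0.08 = 5.52
  Ethics module 63 × 0.09 = 5.67
  Written test 72 × 0.07 = 5.04
  Practical 66 × 0.13 = 8.58
  Skills demo 100 × 0.35 = 35
Sum = 78.76
78.76 is ≥ 66.5 and < 88 → Proficient

Proficient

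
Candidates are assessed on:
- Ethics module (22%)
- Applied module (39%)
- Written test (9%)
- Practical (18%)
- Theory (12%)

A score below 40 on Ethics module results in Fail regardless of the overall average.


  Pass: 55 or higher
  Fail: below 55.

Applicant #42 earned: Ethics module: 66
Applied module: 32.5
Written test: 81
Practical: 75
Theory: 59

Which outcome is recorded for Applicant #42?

Pass

Ethics module score 66 ≥ 40: minimum met.
Weighted total:
  Ethics module 66 × 0.22 = 14.52
  Applied module 32.5 × 0.39 = 12.675
  Written test 81 × 0.09 = 7.29
  Practical 75 × 0.18 = 13.5
  Theory 59 × 0.12 = 7.08
Sum = 55.065
55.065 ≥ 55 → Pass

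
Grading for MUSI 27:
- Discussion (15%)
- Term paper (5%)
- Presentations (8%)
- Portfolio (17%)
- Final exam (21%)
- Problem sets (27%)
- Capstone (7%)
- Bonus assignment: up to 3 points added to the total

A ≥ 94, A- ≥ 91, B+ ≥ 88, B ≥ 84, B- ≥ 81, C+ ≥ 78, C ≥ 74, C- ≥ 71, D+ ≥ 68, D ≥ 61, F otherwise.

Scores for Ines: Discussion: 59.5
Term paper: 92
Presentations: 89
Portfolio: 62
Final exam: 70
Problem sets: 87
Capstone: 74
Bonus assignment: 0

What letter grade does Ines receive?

C

Weighted total:
  Discussion 59.5 × 0.15 = 8.925
  Term paper 92 × 0.05 = 4.6
  Presentations 89 × 0.08 = 7.12
  Portfolio 62 × 0.17 = 10.54
  Final exam 70 × 0.21 = 14.7
  Problem sets 87 × 0.27 = 23.49
  Capstone 74 × 0.07 = 5.18
Sum = 74.555
Bonus assignment: 74.555 + 0 = 74.555
74.555 is ≥ 74 and < 78 → C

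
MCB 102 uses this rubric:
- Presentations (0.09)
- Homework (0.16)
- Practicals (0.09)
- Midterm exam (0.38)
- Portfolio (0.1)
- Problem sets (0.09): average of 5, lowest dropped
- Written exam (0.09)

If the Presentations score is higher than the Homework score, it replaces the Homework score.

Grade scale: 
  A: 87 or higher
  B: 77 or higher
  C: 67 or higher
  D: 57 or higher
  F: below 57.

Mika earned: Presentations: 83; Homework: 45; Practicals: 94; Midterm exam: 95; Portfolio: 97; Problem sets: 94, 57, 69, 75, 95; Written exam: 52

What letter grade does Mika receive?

A

Problem sets: drop 57 → average of remaining 4 = 333/4 = 83.25
Presentations (83) > Homework (45), so Homework counts as 83.
Weighted total:
  Presentations 83 × 0.09 = 7.47
  Homework 83 × 0.16 = 13.28
  Practicals 94 × 0.09 = 8.46
  Midterm exam 95 × 0.38 = 36.1
  Portfolio 97 × 0.1 = 9.7
  Problem sets 83.25 × 0.09 = 7.4925
  Written exam 52 × 0.09 = 4.68
Sum = 87.1825
87.1825 ≥ 87 → A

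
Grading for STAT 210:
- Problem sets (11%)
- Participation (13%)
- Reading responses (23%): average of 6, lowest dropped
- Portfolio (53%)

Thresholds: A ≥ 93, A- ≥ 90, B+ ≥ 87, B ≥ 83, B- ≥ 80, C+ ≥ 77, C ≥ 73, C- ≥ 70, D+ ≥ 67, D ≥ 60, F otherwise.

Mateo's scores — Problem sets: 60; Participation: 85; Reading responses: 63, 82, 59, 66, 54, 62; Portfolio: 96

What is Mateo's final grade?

Reading responses: drop 54 → average of remaining 5 = 332/5 = 66.4
Weighted total:
  Problem sets 60 × 0.11 = 6.6
  Participation 85 × 0.13 = 11.05
  Reading responses 66.4 × 0.23 = 15.272
  Portfolio 96 × 0.53 = 50.88
Sum = 83.802
83.802 is ≥ 83 and < 87 → B

B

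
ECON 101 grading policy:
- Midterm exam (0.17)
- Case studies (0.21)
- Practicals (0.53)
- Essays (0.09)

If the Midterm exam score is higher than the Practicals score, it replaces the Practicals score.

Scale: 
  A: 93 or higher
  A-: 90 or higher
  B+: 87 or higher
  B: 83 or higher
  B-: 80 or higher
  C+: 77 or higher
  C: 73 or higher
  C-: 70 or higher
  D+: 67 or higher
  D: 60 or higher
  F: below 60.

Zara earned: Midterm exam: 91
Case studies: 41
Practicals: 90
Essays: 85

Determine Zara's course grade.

Midterm exam (91) > Practicals (90), so Practicals counts as 91.
Weighted total:
  Midterm exam 91 × 0.17 = 15.47
  Case studies 41 × 0.21 = 8.61
  Practicals 91 × 0.53 = 48.23
  Essays 85 × 0.09 = 7.65
Sum = 79.96
79.96 is ≥ 77 and < 80 → C+

C+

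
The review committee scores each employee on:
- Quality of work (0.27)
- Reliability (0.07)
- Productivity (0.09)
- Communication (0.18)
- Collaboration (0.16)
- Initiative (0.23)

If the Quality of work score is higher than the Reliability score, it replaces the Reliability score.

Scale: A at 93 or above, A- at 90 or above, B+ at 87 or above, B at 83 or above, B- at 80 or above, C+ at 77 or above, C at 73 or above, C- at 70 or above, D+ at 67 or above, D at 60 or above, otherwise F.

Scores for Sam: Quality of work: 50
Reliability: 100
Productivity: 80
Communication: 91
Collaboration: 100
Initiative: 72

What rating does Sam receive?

C

Quality of work (50) ≤ Reliability (100), so Reliability stays at 100.
Weighted total:
  Quality of work 50 × 0.27 = 13.5
  Reliability 100 × 0.07 = 7
  Productivity 80 × 0.09 = 7.2
  Communication 91 × 0.18 = 16.38
  Collaboration 100 × 0.16 = 16
  Initiative 72 × 0.23 = 16.56
Sum = 76.64
76.64 is ≥ 73 and < 77 → C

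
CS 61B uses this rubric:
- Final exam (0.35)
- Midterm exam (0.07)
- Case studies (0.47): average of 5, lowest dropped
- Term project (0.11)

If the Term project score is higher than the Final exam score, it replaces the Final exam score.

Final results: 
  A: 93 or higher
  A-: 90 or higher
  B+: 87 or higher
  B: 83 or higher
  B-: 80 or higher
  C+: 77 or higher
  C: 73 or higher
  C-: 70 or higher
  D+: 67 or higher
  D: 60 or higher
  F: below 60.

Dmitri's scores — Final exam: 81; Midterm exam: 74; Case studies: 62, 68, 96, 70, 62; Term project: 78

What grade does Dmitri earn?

Case studies: drop 62 → average of remaining 4 = 296/4 = 74
Term project (78) ≤ Final exam (81), so Final exam stays at 81.
Weighted total:
  Final exam 81 × 0.35 = 28.35
  Midterm exam 74 × 0.07 = 5.18
  Case studies 74 × 0.47 = 34.78
  Term project 78 × 0.11 = 8.58
Sum = 76.89
76.89 is ≥ 73 and < 77 → C

C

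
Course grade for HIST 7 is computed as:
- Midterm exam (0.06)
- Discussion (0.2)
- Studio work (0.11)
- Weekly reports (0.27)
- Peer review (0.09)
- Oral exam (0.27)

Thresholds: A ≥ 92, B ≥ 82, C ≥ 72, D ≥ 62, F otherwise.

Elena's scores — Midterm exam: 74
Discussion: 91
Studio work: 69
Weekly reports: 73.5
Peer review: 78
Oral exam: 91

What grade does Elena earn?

Weighted total:
  Midterm exam 74 × 0.06 = 4.44
  Discussion 91 × 0.2 = 18.2
  Studio work 69 × 0.11 = 7.59
  Weekly reports 73.5 × 0.27 = 19.845
  Peer review 78 × 0.09 = 7.02
  Oral exam 91 × 0.27 = 24.57
Sum = 81.665
81.665 is ≥ 72 and < 82 → C

C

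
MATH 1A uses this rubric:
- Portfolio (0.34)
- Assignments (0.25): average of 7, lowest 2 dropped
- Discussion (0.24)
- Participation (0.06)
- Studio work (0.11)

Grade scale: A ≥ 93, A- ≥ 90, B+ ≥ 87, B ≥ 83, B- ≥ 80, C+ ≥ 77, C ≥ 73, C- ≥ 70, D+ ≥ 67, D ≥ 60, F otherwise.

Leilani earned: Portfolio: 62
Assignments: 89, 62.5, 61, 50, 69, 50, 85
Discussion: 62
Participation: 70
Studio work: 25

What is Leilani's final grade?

D

Assignments: drop 50, 50 → average of remaining 5 = 366.5/5 = 73.3
Weighted total:
  Portfolio 62 × 0.34 = 21.08
  Assignments 73.3 × 0.25 = 18.325
  Discussion 62 × 0.24 = 14.88
  Participation 70 × 0.06 = 4.2
  Studio work 25 × 0.11 = 2.75
Sum = 61.235
61.235 is ≥ 60 and < 67 → D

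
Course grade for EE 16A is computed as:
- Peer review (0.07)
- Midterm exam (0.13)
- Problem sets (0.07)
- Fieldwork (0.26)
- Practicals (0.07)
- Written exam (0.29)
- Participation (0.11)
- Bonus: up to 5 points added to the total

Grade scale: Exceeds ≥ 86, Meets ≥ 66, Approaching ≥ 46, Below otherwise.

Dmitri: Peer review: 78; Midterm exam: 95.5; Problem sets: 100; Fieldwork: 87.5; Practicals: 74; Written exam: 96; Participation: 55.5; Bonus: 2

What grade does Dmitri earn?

Exceeds

Weighted total:
  Peer review 78 × 0.07 = 5.46
  Midterm exam 95.5 × 0.13 = 12.415
  Problem sets 100 × 0.07 = 7
  Fieldwork 87.5 × 0.26 = 22.75
  Practicals 74 × 0.07 = 5.18
  Written exam 96 × 0.29 = 27.84
  Participation 55.5 × 0.11 = 6.105
Sum = 86.75
Bonus: 86.75 + 2 = 88.75
88.75 ≥ 86 → Exceeds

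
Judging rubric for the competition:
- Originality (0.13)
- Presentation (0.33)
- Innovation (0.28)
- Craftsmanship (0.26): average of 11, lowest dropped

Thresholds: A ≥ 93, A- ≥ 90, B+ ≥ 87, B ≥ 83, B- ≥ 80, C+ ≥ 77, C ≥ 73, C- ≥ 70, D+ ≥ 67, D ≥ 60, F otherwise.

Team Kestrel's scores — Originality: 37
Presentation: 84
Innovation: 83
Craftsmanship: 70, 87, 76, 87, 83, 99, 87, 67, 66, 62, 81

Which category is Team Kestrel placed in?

C

Craftsmanship: drop 62 → average of remaining 10 = 803/10 = 80.3
Weighted total:
  Originality 37 × 0.13 = 4.81
  Presentation 84 × 0.33 = 27.72
  Innovation 83 × 0.28 = 23.24
  Craftsmanship 80.3 × 0.26 = 20.878
Sum = 76.648
76.648 is ≥ 73 and < 77 → C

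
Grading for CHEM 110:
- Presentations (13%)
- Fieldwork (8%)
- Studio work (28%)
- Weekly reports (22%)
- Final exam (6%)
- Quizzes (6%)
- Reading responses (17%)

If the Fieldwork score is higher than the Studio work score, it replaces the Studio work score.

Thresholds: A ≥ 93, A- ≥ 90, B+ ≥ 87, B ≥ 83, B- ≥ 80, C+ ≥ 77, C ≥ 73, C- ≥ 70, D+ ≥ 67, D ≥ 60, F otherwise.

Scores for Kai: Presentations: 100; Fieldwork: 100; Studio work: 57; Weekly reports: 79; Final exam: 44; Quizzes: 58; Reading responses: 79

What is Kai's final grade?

Fieldwork (100) > Studio work (57), so Studio work counts as 100.
Weighted total:
  Presentations 100 × 0.13 = 13
  Fieldwork 100 × 0.08 = 8
  Studio work 100 × 0.28 = 28
  Weekly reports 79 × 0.22 = 17.38
  Final exam 44 × 0.06 = 2.64
  Quizzes 58 × 0.06 = 3.48
  Reading responses 79 × 0.17 = 13.43
Sum = 85.93
85.93 is ≥ 83 and < 87 → B

B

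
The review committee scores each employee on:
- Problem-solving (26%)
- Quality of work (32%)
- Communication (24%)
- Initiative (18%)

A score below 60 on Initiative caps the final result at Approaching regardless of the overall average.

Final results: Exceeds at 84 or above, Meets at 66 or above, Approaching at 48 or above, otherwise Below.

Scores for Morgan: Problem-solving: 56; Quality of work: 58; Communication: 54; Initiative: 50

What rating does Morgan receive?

Approaching

Initiative score 50 < 60: minimum not met.
Weighted total:
  Problem-solving 56 × 0.26 = 14.56
  Quality of work 58 × 0.32 = 18.56
  Communication 54 × 0.24 = 12.96
  Initiative 50 × 0.18 = 9
Sum = 55.08
55.08 would be Approaching; cap at Approaching applies → Approaching.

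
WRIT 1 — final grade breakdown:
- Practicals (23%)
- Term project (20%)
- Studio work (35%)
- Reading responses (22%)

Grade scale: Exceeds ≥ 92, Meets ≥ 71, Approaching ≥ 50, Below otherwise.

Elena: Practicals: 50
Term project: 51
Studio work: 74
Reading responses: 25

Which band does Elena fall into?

Approaching

Weighted total:
  Practicals 50 × 0.23 = 11.5
  Term project 51 × 0.2 = 10.2
  Studio work 74 × 0.35 = 25.9
  Reading responses 25 × 0.22 = 5.5
Sum = 53.1
53.1 is ≥ 50 and < 71 → Approaching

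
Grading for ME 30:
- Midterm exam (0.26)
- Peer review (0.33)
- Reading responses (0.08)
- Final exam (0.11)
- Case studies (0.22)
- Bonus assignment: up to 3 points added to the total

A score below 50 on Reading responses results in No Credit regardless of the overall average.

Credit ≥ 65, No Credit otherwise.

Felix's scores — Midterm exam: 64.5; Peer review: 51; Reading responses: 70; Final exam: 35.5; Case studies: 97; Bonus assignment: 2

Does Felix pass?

Credit

Reading responses score 70 ≥ 50: minimum met.
Weighted total:
  Midterm exam 64.5 × 0.26 = 16.77
  Peer review 51 × 0.33 = 16.83
  Reading responses 70 × 0.08 = 5.6
  Final exam 35.5 × 0.11 = 3.905
  Case studies 97 × 0.22 = 21.34
Sum = 64.445
Bonus assignment: 64.445 + 2 = 66.445
66.445 ≥ 65 → Credit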